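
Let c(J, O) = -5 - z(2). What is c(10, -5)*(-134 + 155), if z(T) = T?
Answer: -147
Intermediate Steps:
c(J, O) = -7 (c(J, O) = -5 - 1*2 = -5 - 2 = -7)
c(10, -5)*(-134 + 155) = -7*(-134 + 155) = -7*21 = -147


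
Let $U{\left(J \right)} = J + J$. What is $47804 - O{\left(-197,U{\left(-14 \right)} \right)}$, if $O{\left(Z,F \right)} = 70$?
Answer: $47734$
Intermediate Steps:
$U{\left(J \right)} = 2 J$
$47804 - O{\left(-197,U{\left(-14 \right)} \right)} = 47804 - 70 = 47734$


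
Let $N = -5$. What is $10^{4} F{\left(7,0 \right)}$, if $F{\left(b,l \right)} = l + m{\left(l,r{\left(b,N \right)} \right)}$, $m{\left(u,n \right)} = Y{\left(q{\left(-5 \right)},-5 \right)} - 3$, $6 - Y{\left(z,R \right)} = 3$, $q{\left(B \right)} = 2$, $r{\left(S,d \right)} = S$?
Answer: $0$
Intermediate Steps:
$Y{\left(z,R \right)} = 3$ ($Y{\left(z,R \right)} = 6 - 3 = 3$)
$m{\left(u,n \right)} = 0$ ($m{\left(u,n \right)} = 3 - 3 = 0$)
$F{\left(b,l \right)} = l$ ($F{\left(b,l \right)} = l + 0 = l$)
$10^{4} F{\left(7,0 \right)} = 10^{4} \cdot 0 = 10000 \cdot 0 = 0$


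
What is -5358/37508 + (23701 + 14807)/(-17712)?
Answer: -32067895/13840452 ≈ -2.3170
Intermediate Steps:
-5358/37508 + (23701 + 14807)/(-17712) = -5358*1/37508 + 38508*(-1/17712) = -2679/18754 - 3209/1476 = -32067895/13840452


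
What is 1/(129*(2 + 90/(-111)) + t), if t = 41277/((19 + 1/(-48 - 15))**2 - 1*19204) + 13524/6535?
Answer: 3616782183340/554396188598229 ≈ 0.0065238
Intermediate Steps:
t = -11831040543/97750869820 (t = 41277/((19 + 1/(-63))**2 - 19204) + 13524*(1/6535) = 41277/((19 - 1/63)**2 - 19204) + 13524/6535 = 41277/((1196/63)**2 - 19204) + 13524/6535 = 41277/(1430416/3969 - 19204) + 13524/6535 = 41277/(-74790260/3969) + 13524/6535 = 41277*(-3969/74790260) + 13524/6535 = -163828413/74790260 + 13524/6535 = -11831040543/97750869820 ≈ -0.12103)
1/(129*(2 + 90/(-111)) + t) = 1/(129*(2 + 90/(-111)) - 11831040543/97750869820) = 1/(129*(2 + 90*(-1/111)) - 11831040543/97750869820) = 1/(129*(2 - 30/37) - 11831040543/97750869820) = 1/(129*(44/37) - 11831040543/97750869820) = 1/(5676/37 - 11831040543/97750869820) = 1/(554396188598229/3616782183340) = 3616782183340/554396188598229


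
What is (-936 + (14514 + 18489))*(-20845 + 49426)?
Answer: 916506927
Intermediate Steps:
(-936 + (14514 + 18489))*(-20845 + 49426) = (-936 + 33003)*28581 = 32067*28581 = 916506927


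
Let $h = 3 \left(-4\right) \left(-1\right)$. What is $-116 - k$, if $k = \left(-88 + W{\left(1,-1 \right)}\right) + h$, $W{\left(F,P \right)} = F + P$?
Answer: $-40$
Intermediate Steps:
$h = 12$ ($h = \left(-12\right) \left(-1\right) = 12$)
$k = -76$ ($k = \left(-88 + \left(1 - 1\right)\right) + 12 = \left(-88 + 0\right) + 12 = -88 + 12 = -76$)
$-116 - k = -116 - -76 = -116 + 76 = -40$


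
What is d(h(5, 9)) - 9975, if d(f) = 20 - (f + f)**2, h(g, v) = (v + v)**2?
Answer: -429859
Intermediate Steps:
h(g, v) = 4*v**2 (h(g, v) = (2*v)**2 = 4*v**2)
d(f) = 20 - 4*f**2 (d(f) = 20 - (2*f)**2 = 20 - 4*f**2)
d(h(5, 9)) - 9975 = (20 - 4*(4*9**2)**2) - 9975 = (20 - 4*(4*81)**2) - 9975 = (20 - 4*324**2) - 9975 = (20 - 4*104976) - 9975 = (20 - 419904) - 9975 = -419884 - 9975 = -429859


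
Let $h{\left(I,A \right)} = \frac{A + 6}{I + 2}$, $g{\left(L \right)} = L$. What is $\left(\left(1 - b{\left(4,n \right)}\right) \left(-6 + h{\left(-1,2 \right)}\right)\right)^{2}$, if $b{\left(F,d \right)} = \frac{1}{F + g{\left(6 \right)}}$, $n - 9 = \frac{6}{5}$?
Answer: $\frac{81}{25} \approx 3.24$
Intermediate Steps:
$n = \frac{51}{5}$ ($n = 9 + \frac{6}{5} = \frac{51}{5} \approx 10.2$)
$b{\left(F,d \right)} = \frac{1}{6 + F}$ ($b{\left(F,d \right)} = \frac{1}{F + 6} = \frac{1}{6 + F}$)
$h{\left(I,A \right)} = \frac{6 + A}{2 + I}$
$\left(\left(1 - b{\left(4,n \right)}\right) \left(-6 + h{\left(-1,2 \right)}\right)\right)^{2} = \left(\left(1 - \frac{1}{6 + 4}\right) \left(-6 + \frac{6 + 2}{2 - 1}\right)\right)^{2} = \left(\left(1 - \frac{1}{10}\right) \left(-6 + 1^{-1} \cdot 8\right)\right)^{2} = \left(\left(1 - \frac{1}{10}\right) \left(-6 + 1 \cdot 8\right)\right)^{2} = \left(\left(1 - \frac{1}{10}\right) \left(-6 + 8\right)\right)^{2} = \left(\frac{9}{10} \cdot 2\right)^{2} = \left(\frac{9}{5}\right)^{2} = \frac{81}{25}$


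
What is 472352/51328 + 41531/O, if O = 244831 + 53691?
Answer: 319507069/34202092 ≈ 9.3417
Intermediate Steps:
O = 298522
472352/51328 + 41531/O = 472352/51328 + 41531/298522 = 472352*(1/51328) + 41531*(1/298522) = 14761/1604 + 5933/42646 = 319507069/34202092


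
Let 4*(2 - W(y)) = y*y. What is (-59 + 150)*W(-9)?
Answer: -6643/4 ≈ -1660.8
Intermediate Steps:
W(y) = 2 - y**2/4 (W(y) = 2 - y*y/4 = 2 - y**2/4)
(-59 + 150)*W(-9) = (-59 + 150)*(2 - 1/4*(-9)**2) = 91*(2 - 1/4*81) = 91*(2 - 81/4) = 91*(-73/4) = -6643/4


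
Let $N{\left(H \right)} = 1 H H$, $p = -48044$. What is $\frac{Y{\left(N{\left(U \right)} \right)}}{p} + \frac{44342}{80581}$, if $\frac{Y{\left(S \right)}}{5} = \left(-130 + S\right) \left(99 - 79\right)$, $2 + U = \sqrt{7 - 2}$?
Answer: $\frac{776349287}{967858391} + \frac{100 \sqrt{5}}{12011} \approx 0.82075$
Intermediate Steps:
$U = -2 + \sqrt{5}$ ($U = -2 + \sqrt{7 - 2} = -2 + \sqrt{5} \approx 0.23607$)
$N{\left(H \right)} = H^{2}$ ($N{\left(H \right)} = H H = H^{2}$)
$Y{\left(S \right)} = -13000 + 100 S$ ($Y{\left(S \right)} = 5 \left(-130 + S\right) \left(99 - 79\right) = 5 \left(-130 + S\right) 20 = 5 \left(-2600 + 20 S\right) = -13000 + 100 S$)
$\frac{Y{\left(N{\left(U \right)} \right)}}{p} + \frac{44342}{80581} = \frac{-13000 + 100 \left(-2 + \sqrt{5}\right)^{2}}{-48044} + \frac{44342}{80581} = \left(-13000 + 100 \left(-2 + \sqrt{5}\right)^{2}\right) \left(- \frac{1}{48044}\right) + 44342 \cdot \frac{1}{80581} = \left(\frac{3250}{12011} - \frac{25 \left(-2 + \sqrt{5}\right)^{2}}{12011}\right) + \frac{44342}{80581} = \frac{794480012}{967858391} - \frac{25 \left(-2 + \sqrt{5}\right)^{2}}{12011}$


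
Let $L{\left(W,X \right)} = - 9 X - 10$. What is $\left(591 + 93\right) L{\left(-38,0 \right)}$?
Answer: $-6840$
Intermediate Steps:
$L{\left(W,X \right)} = -10 - 9 X$
$\left(591 + 93\right) L{\left(-38,0 \right)} = \left(591 + 93\right) \left(-10 - 0\right) = 684 \left(-10 + 0\right) = 684 \left(-10\right) = -6840$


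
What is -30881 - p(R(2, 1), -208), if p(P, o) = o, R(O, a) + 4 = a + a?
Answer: -30673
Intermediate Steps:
R(O, a) = -4 + 2*a (R(O, a) = -4 + (a + a) = -4 + 2*a)
-30881 - p(R(2, 1), -208) = -30881 - 1*(-208) = -30881 + 208 = -30673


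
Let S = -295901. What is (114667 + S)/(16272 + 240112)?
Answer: -90617/128192 ≈ -0.70689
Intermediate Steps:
(114667 + S)/(16272 + 240112) = (114667 - 295901)/(16272 + 240112) = -181234/256384 = -181234*1/256384 = -90617/128192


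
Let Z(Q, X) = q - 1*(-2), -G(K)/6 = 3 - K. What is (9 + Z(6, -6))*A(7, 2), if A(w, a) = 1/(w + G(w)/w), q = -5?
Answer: 42/73 ≈ 0.57534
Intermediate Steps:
G(K) = -18 + 6*K (G(K) = -6*(3 - K) = -18 + 6*K)
Z(Q, X) = -3 (Z(Q, X) = -5 - 1*(-2) = -5 + 2 = -3)
A(w, a) = 1/(w + (-18 + 6*w)/w)
(9 + Z(6, -6))*A(7, 2) = (9 - 3)*(7/(-18 + 7² + 6*7)) = 6*(7/(-18 + 49 + 42)) = 6*(7/73) = 42/73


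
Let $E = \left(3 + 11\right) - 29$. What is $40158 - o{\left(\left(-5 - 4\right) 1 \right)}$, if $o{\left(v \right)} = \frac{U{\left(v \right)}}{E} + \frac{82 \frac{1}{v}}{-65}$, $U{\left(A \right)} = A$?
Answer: $\frac{23491997}{585} \approx 40157.0$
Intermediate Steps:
$E = -15$ ($E = 14 - 29 = -15$)
$o{\left(v \right)} = - \frac{82}{65 v} - \frac{v}{15}$ ($o{\left(v \right)} = \frac{v}{-15} + \frac{82 \frac{1}{v}}{-65} = v \left(- \frac{1}{15}\right) + \frac{82}{v} \left(- \frac{1}{65}\right) = - \frac{v}{15} - \frac{82}{65 v} = - \frac{82}{65 v} - \frac{v}{15}$)
$40158 - o{\left(\left(-5 - 4\right) 1 \right)} = 40158 - \left(- \frac{82}{65 \left(-5 - 4\right) 1} - \frac{\left(-5 - 4\right) 1}{15}\right) = 40158 - \left(- \frac{82}{65 \left(\left(-9\right) 1\right)} - \frac{\left(-9\right) 1}{15}\right) = 40158 - \left(- \frac{82}{65 \left(-9\right)} - - \frac{3}{5}\right) = 40158 - \left(\left(- \frac{82}{65}\right) \left(- \frac{1}{9}\right) + \frac{3}{5}\right) = 40158 - \left(\frac{82}{585} + \frac{3}{5}\right) = 40158 - \frac{433}{585} = \frac{23491997}{585}$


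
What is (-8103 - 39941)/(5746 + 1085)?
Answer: -48044/6831 ≈ -7.0332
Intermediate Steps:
(-8103 - 39941)/(5746 + 1085) = -48044/6831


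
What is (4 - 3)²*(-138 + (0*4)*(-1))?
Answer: -138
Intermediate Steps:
(4 - 3)²*(-138 + (0*4)*(-1)) = 1²*(-138 + 0*(-1)) = 1*(-138 + 0) = 1*(-138) = -138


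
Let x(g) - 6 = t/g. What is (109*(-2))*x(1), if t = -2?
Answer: -872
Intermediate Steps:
x(g) = 6 - 2/g
(109*(-2))*x(1) = (109*(-2))*(6 - 2/1) = -218*(6 - 2*1) = -218*(6 - 2) = -218*4 = -872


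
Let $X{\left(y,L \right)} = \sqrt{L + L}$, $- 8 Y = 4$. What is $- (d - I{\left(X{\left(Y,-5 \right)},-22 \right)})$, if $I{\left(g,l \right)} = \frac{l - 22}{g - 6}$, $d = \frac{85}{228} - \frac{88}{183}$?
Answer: $\frac{623475}{106628} + \frac{22 i \sqrt{10}}{23} \approx 5.8472 + 3.0248 i$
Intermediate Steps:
$d = - \frac{501}{4636}$ ($d = 85 \cdot \frac{1}{228} - \frac{88}{183} = \frac{85}{228} - \frac{88}{183} = - \frac{501}{4636} \approx -0.10807$)
$Y = - \frac{1}{2}$ ($Y = \left(- \frac{1}{8}\right) 4 = - \frac{1}{2} \approx -0.5$)
$X{\left(y,L \right)} = \sqrt{2} \sqrt{L}$ ($X{\left(y,L \right)} = \sqrt{2 L} = \sqrt{2} \sqrt{L}$)
$I{\left(g,l \right)} = \frac{-22 + l}{-6 + g}$
$- (d - I{\left(X{\left(Y,-5 \right)},-22 \right)}) = - (- \frac{501}{4636} - \frac{-22 - 22}{-6 + \sqrt{2} \sqrt{-5}}) = - (- \frac{501}{4636} - \frac{1}{-6 + \sqrt{2} i \sqrt{5}} \left(-44\right)) = - (- \frac{501}{4636} - \frac{1}{-6 + i \sqrt{10}} \left(-44\right)) = - (- \frac{501}{4636} - - \frac{44}{-6 + i \sqrt{10}}) = - (- \frac{501}{4636} + \frac{44}{-6 + i \sqrt{10}}) = \frac{501}{4636} - \frac{44}{-6 + i \sqrt{10}}$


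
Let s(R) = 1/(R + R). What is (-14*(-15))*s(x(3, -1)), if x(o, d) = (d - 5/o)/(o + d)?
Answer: -315/4 ≈ -78.750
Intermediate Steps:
x(o, d) = (d - 5/o)/(d + o)
s(R) = 1/(2*R)
(-14*(-15))*s(x(3, -1)) = (-14*(-15))*(1/(2*(((-5 - 1*3)/(3*(-1 + 3)))))) = 210*(1/(2*(((⅓)*(-5 - 3)/2)))) = 210*(1/(2*(((⅓)*(½)*(-8))))) = 210*(1/(2*(-4/3))) = 210*((½)*(-¾)) = 210*(-3/8) = -315/4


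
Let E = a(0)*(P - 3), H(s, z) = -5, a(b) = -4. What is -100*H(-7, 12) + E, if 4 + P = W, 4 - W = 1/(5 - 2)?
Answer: 1540/3 ≈ 513.33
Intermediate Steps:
W = 11/3 (W = 4 - 1/(5 - 2) = 4 - 1/3 = 11/3 ≈ 3.6667)
P = -1/3 (P = -4 + 11/3 = -1/3 ≈ -0.33333)
E = 40/3 (E = -4*(-1/3 - 3) = -4*(-10/3) = 40/3 ≈ 13.333)
-100*H(-7, 12) + E = -100*(-5) + 40/3 = 500 + 40/3 = 1540/3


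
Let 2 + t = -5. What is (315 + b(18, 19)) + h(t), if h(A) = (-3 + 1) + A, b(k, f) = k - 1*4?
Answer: 320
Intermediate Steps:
t = -7 (t = -2 - 5 = -7)
b(k, f) = -4 + k (b(k, f) = k - 4 = -4 + k)
h(A) = -2 + A
(315 + b(18, 19)) + h(t) = (315 + (-4 + 18)) + (-2 - 7) = (315 + 14) - 9 = 329 - 9 = 320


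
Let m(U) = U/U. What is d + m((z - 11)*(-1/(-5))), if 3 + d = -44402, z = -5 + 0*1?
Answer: -44404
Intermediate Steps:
z = -5 (z = -5 + 0 = -5)
d = -44405 (d = -3 - 44402 = -44405)
m(U) = 1
d + m((z - 11)*(-1/(-5))) = -44405 + 1 = -44404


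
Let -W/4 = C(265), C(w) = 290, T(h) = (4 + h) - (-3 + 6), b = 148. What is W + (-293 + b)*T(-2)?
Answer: -1015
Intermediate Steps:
T(h) = 1 + h (T(h) = (4 + h) - 1*3 = (4 + h) - 3 = 1 + h)
W = -1160 (W = -4*290 = -1160)
W + (-293 + b)*T(-2) = -1160 + (-293 + 148)*(1 - 2) = -1160 - 145*(-1) = -1160 + 145 = -1015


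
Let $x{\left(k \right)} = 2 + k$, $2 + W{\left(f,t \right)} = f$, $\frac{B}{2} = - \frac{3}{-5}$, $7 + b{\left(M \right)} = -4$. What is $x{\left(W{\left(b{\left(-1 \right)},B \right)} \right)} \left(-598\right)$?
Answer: $6578$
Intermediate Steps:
$b{\left(M \right)} = -11$ ($b{\left(M \right)} = -7 - 4 = -11$)
$B = \frac{6}{5}$ ($B = 2 \left(- \frac{3}{-5}\right) = 2 \left(\left(-3\right) \left(- \frac{1}{5}\right)\right) = 2 \cdot \frac{3}{5} = \frac{6}{5} \approx 1.2$)
$W{\left(f,t \right)} = -2 + f$
$x{\left(W{\left(b{\left(-1 \right)},B \right)} \right)} \left(-598\right) = \left(2 - 13\right) \left(-598\right) = \left(-11\right) \left(-598\right) = 6578$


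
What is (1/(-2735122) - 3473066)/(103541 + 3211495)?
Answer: -137670423537/131406201368 ≈ -1.0477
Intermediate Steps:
(1/(-2735122) - 3473066)/(103541 + 3211495) = (-1/2735122 - 3473066)/3315036 = -9499259224053/2735122*1/3315036 = -137670423537/131406201368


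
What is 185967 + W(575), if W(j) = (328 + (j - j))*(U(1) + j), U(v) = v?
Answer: 374895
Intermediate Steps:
W(j) = 328 + 328*j (W(j) = (328 + (j - j))*(1 + j) = (328 + 0)*(1 + j) = 328*(1 + j) = 328 + 328*j)
185967 + W(575) = 185967 + (328 + 328*575) = 185967 + (328 + 188600) = 185967 + 188928 = 374895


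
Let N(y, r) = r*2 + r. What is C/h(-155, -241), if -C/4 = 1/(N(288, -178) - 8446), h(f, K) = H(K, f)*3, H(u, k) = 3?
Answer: 1/20205 ≈ 4.9493e-5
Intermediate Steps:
N(y, r) = 3*r (N(y, r) = 2*r + r = 3*r)
h(f, K) = 9 (h(f, K) = 3*3 = 9)
C = 1/2245 (C = -4/(3*(-178) - 8446) = -4/(-534 - 8446) = -4/(-8980) = -4*(-1/8980) = 1/2245 ≈ 0.00044543)
C/h(-155, -241) = (1/2245)/9 = (1/2245)*(1/9) = 1/20205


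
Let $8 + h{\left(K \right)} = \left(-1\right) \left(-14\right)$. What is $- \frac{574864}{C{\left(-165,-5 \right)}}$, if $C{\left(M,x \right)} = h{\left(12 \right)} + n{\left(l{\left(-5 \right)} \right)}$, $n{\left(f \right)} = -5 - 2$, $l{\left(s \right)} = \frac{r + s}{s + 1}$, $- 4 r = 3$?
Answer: $574864$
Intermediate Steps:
$r = - \frac{3}{4}$ ($r = \left(- \frac{1}{4}\right) 3 = - \frac{3}{4} \approx -0.75$)
$l{\left(s \right)} = \frac{- \frac{3}{4} + s}{1 + s}$ ($l{\left(s \right)} = \frac{- \frac{3}{4} + s}{s + 1} = \frac{- \frac{3}{4} + s}{1 + s}$)
$h{\left(K \right)} = 6$ ($h{\left(K \right)} = -8 - -14 = -8 + 14 = 6$)
$n{\left(f \right)} = -7$
$C{\left(M,x \right)} = -1$ ($C{\left(M,x \right)} = 6 - 7 = -1$)
$- \frac{574864}{C{\left(-165,-5 \right)}} = - \frac{574864}{-1} = \left(-574864\right) \left(-1\right) = 574864$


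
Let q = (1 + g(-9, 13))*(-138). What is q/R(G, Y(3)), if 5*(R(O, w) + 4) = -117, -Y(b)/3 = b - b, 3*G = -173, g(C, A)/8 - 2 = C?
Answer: -37950/137 ≈ -277.01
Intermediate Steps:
g(C, A) = 16 + 8*C
G = -173/3 (G = (1/3)*(-173) = -173/3 ≈ -57.667)
Y(b) = 0 (Y(b) = -3*(b - b) = -3*0 = 0)
R(O, w) = -137/5 (R(O, w) = -4 + (1/5)*(-117) = -4 - 117/5 = -137/5)
q = 7590 (q = (1 + (16 + 8*(-9)))*(-138) = (1 + (16 - 72))*(-138) = (1 - 56)*(-138) = -55*(-138) = 7590)
q/R(G, Y(3)) = 7590/(-137/5) = 7590*(-5/137) = -37950/137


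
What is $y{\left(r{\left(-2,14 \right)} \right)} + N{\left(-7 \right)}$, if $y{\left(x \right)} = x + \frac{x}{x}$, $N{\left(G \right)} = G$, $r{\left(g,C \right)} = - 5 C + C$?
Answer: $-62$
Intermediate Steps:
$r{\left(g,C \right)} = - 4 C$
$y{\left(x \right)} = 1 + x$ ($y{\left(x \right)} = x + 1 = 1 + x$)
$y{\left(r{\left(-2,14 \right)} \right)} + N{\left(-7 \right)} = \left(1 - 56\right) - 7 = -55 - 7 = -62$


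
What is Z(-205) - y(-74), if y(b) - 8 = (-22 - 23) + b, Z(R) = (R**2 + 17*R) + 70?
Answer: 38721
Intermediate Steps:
Z(R) = 70 + R**2 + 17*R
y(b) = -37 + b (y(b) = 8 + ((-22 - 23) + b) = 8 + (-45 + b) = -37 + b)
Z(-205) - y(-74) = (70 + (-205)**2 + 17*(-205)) - (-37 - 74) = (70 + 42025 - 3485) - 1*(-111) = 38610 + 111 = 38721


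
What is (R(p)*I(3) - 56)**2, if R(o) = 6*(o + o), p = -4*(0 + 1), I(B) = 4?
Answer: 61504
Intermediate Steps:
p = -4 ≈ -4.0000
R(o) = 12*o (R(o) = 6*(2*o) = 12*o)
(R(p)*I(3) - 56)**2 = ((12*(-4))*4 - 56)**2 = (-48*4 - 56)**2 = (-192 - 56)**2 = (-248)**2 = 61504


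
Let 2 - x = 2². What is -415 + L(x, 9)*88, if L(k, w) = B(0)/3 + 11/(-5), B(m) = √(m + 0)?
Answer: -3043/5 ≈ -608.60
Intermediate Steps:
x = -2 (x = 2 - 1*2² = 2 - 1*4 = 2 - 4 = -2)
B(m) = √m
L(k, w) = -11/5 (L(k, w) = √0/3 + 11/(-5) = 0*(⅓) + 11*(-⅕) = 0 - 11/5 = -11/5)
-415 + L(x, 9)*88 = -415 - 11/5*88 = -415 - 968/5 = -3043/5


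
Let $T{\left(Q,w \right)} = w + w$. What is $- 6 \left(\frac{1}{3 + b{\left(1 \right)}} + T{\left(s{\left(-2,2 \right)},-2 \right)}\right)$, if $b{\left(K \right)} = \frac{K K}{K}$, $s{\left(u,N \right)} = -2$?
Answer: $\frac{45}{2} \approx 22.5$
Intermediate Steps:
$T{\left(Q,w \right)} = 2 w$
$b{\left(K \right)} = K$ ($b{\left(K \right)} = \frac{K^{2}}{K} = K$)
$- 6 \left(\frac{1}{3 + b{\left(1 \right)}} + T{\left(s{\left(-2,2 \right)},-2 \right)}\right) = - 6 \left(\frac{1}{3 + 1} + 2 \left(-2\right)\right) = - 6 \left(\frac{1}{4} - 4\right) = \left(-6\right) \left(- \frac{15}{4}\right) = \frac{45}{2}$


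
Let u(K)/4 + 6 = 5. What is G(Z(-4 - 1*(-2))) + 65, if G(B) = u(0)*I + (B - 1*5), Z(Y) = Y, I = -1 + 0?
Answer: 62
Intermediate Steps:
I = -1
u(K) = -4 (u(K) = -24 + 4*5 = -24 + 20 = -4)
G(B) = -1 + B (G(B) = -4*(-1) + (B - 1*5) = 4 + (B - 5) = 4 + (-5 + B) = -1 + B)
G(Z(-4 - 1*(-2))) + 65 = (-1 + (-4 - 1*(-2))) + 65 = (-1 + (-4 + 2)) + 65 = (-1 - 2) + 65 = -3 + 65 = 62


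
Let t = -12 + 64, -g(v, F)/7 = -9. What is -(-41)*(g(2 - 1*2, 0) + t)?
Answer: 4715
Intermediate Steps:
g(v, F) = 63 (g(v, F) = -7*(-9) = 63)
t = 52
-(-41)*(g(2 - 1*2, 0) + t) = -(-41)*(63 + 52) = -(-41)*115 = -1*(-4715) = 4715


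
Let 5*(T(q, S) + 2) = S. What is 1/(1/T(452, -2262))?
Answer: -2272/5 ≈ -454.40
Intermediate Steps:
T(q, S) = -2 + S/5
1/(1/T(452, -2262)) = 1/(1/(-2 + (1/5)*(-2262))) = 1/(1/(-2 - 2262/5)) = 1/(1/(-2272/5)) = 1/(-5/2272) = -2272/5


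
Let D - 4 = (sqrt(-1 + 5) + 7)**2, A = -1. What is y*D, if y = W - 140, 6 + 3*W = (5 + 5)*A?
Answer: -37060/3 ≈ -12353.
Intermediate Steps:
W = -16/3 (W = -2 + ((5 + 5)*(-1))/3 = -2 + (10*(-1))/3 = -2 + (1/3)*(-10) = -2 - 10/3 = -16/3 ≈ -5.3333)
D = 85 (D = 4 + (sqrt(-1 + 5) + 7)**2 = 4 + (sqrt(4) + 7)**2 = 4 + (2 + 7)**2 = 4 + 9**2 = 4 + 81 = 85)
y = -436/3 (y = -16/3 - 140 = -436/3 ≈ -145.33)
y*D = -436/3*85 = -37060/3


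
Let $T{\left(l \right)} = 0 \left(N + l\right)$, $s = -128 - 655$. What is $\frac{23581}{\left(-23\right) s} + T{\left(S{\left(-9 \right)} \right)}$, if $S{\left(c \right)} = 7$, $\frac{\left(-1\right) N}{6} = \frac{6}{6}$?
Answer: $\frac{23581}{18009} \approx 1.3094$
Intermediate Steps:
$s = -783$ ($s = -128 - 655 = -783$)
$N = -6$ ($N = - 6 \cdot \frac{6}{6} = - 6 \cdot 6 \cdot \frac{1}{6} = \left(-6\right) 1 = -6$)
$T{\left(l \right)} = 0$ ($T{\left(l \right)} = 0 \left(-6 + l\right) = 0$)
$\frac{23581}{\left(-23\right) s} + T{\left(S{\left(-9 \right)} \right)} = \frac{23581}{\left(-23\right) \left(-783\right)} + 0 = \frac{23581}{18009} + 0 = \frac{23581}{18009}$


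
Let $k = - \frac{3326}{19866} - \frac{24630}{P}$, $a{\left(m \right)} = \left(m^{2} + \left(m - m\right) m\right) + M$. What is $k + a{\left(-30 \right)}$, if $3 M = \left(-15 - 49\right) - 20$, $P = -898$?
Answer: $\frac{4010625832}{4459917} \approx 899.26$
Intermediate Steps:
$M = -28$ ($M = \frac{\left(-15 - 49\right) - 20}{3} = \frac{-64 - 20}{3} = \frac{1}{3} \left(-84\right) = -28$)
$a{\left(m \right)} = -28 + m^{2}$ ($a{\left(m \right)} = \left(m^{2} + \left(m - m\right) m\right) - 28 = \left(m^{2} + 0 m\right) - 28 = \left(m^{2} + 0\right) - 28 = m^{2} - 28 = -28 + m^{2}$)
$k = \frac{121578208}{4459917}$ ($k = - \frac{3326}{19866} - \frac{24630}{-898} = \left(-3326\right) \frac{1}{19866} - - \frac{12315}{449} = - \frac{1663}{9933} + \frac{12315}{449} = \frac{121578208}{4459917} \approx 27.26$)
$k + a{\left(-30 \right)} = \frac{121578208}{4459917} - \left(28 - \left(-30\right)^{2}\right) = \frac{121578208}{4459917} + \left(-28 + 900\right) = \frac{121578208}{4459917} + 872 = \frac{4010625832}{4459917}$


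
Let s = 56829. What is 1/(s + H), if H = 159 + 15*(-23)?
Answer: 1/56643 ≈ 1.7654e-5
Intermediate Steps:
H = -186 (H = 159 - 345 = -186)
1/(s + H) = 1/(56829 - 186) = 1/56643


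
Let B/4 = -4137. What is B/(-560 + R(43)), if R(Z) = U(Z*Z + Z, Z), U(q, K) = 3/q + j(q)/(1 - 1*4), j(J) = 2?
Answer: 93926448/3182335 ≈ 29.515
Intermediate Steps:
B = -16548 (B = 4*(-4137) = -16548)
U(q, K) = -⅔ + 3/q (U(q, K) = 3/q + 2/(1 - 1*4) = 3/q + 2/(1 - 4) = 3/q + 2/(-3) = 3/q + 2*(-⅓) = 3/q - ⅔ = -⅔ + 3/q)
R(Z) = -⅔ + 3/(Z + Z²) (R(Z) = -⅔ + 3/(Z*Z + Z) = -⅔ + 3/(Z² + Z) = -⅔ + 3/(Z + Z²))
B/(-560 + R(43)) = -16548/(-560 + (⅓)*(9 - 2*43*(1 + 43))/(43*(1 + 43))) = -16548/(-560 + (⅓)*(1/43)*(9 - 2*43*44)/44) = -16548/(-560 + (⅓)*(1/43)*(1/44)*(9 - 3784)) = -16548/(-560 + (⅓)*(1/43)*(1/44)*(-3775)) = -16548/(-560 - 3775/5676) = -16548/(-3182335/5676) = -16548*(-5676/3182335) = 93926448/3182335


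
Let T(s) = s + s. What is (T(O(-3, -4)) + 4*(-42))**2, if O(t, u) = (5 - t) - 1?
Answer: 23716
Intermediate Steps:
O(t, u) = 4 - t
T(s) = 2*s
(T(O(-3, -4)) + 4*(-42))**2 = (2*(4 - 1*(-3)) + 4*(-42))**2 = (2*(4 + 3) - 168)**2 = (2*7 - 168)**2 = (14 - 168)**2 = (-154)**2 = 23716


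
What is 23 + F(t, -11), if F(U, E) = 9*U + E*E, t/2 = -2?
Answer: 108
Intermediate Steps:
t = -4 (t = 2*(-2) = -4)
F(U, E) = E² + 9*U (F(U, E) = 9*U + E² = E² + 9*U)
23 + F(t, -11) = 23 + ((-11)² + 9*(-4)) = 23 + (121 - 36) = 23 + 85 = 108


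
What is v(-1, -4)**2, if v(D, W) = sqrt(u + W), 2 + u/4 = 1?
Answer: -8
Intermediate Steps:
u = -4 (u = -8 + 4*1 = -8 + 4 = -4)
v(D, W) = sqrt(-4 + W)
v(-1, -4)**2 = (sqrt(-4 - 4))**2 = (sqrt(-8))**2 = (2*I*sqrt(2))**2 = -8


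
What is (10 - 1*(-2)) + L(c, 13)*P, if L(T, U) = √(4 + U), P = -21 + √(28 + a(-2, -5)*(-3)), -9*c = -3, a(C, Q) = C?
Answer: 12 + √17*(-21 + √34) ≈ -50.544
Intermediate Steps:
c = ⅓ (c = -⅑*(-3) = ⅓ ≈ 0.33333)
P = -21 + √34 (P = -21 + √(28 - 2*(-3)) = -21 + √(28 + 6) = -21 + √34 ≈ -15.169)
(10 - 1*(-2)) + L(c, 13)*P = (10 - 1*(-2)) + √(4 + 13)*(-21 + √34) = (10 + 2) + √17*(-21 + √34) = 12 + √17*(-21 + √34)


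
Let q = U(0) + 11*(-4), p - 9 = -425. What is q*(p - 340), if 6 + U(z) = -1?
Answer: 38556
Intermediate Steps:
p = -416 (p = 9 - 425 = -416)
U(z) = -7 (U(z) = -6 - 1 = -7)
q = -51 (q = -7 + 11*(-4) = -7 - 44 = -51)
q*(p - 340) = -51*(-416 - 340) = -51*(-756) = 38556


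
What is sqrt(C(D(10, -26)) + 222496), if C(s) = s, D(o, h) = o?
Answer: sqrt(222506) ≈ 471.71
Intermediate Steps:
sqrt(C(D(10, -26)) + 222496) = sqrt(10 + 222496) = sqrt(222506)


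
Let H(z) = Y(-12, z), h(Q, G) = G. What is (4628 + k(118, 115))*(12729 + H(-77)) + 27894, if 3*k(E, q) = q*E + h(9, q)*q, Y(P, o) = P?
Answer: 172466175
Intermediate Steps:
H(z) = -12
k(E, q) = q**2/3 + E*q/3 (k(E, q) = (q*E + q*q)/3 = (E*q + q**2)/3 = (q**2 + E*q)/3 = q**2/3 + E*q/3)
(4628 + k(118, 115))*(12729 + H(-77)) + 27894 = (4628 + (1/3)*115*(118 + 115))*(12729 - 12) + 27894 = (4628 + (1/3)*115*233)*12717 + 27894 = (4628 + 26795/3)*12717 + 27894 = (40679/3)*12717 + 27894 = 172438281 + 27894 = 172466175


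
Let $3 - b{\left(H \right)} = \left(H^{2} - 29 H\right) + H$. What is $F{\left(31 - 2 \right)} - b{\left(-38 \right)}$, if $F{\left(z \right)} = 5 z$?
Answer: $2650$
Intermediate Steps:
$b{\left(H \right)} = 3 - H^{2} + 28 H$ ($b{\left(H \right)} = 3 - \left(\left(H^{2} - 29 H\right) + H\right) = 3 - \left(H^{2} - 28 H\right) = 3 - H^{2} + 28 H$)
$F{\left(31 - 2 \right)} - b{\left(-38 \right)} = 5 \left(31 - 2\right) - \left(3 - \left(-38\right)^{2} + 28 \left(-38\right)\right) = 5 \left(31 - 2\right) - \left(3 - 1444 - 1064\right) = 5 \cdot 29 - \left(3 - 1444 - 1064\right) = 145 - -2505 = 145 + 2505 = 2650$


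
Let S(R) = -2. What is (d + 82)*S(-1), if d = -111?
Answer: 58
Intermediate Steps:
(d + 82)*S(-1) = (-111 + 82)*(-2) = -29*(-2) = 58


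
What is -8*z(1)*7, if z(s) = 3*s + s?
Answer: -224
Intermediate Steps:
z(s) = 4*s
-8*z(1)*7 = -32*7 = -224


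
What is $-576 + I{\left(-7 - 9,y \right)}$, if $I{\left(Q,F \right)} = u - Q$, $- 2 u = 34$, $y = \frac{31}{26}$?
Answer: $-577$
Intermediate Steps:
$y = \frac{31}{26}$ ($y = 31 \cdot \frac{1}{26} = \frac{31}{26} \approx 1.1923$)
$u = -17$ ($u = \left(- \frac{1}{2}\right) 34 = -17$)
$I{\left(Q,F \right)} = -17 - Q$
$-576 + I{\left(-7 - 9,y \right)} = -576 - 1 = -577$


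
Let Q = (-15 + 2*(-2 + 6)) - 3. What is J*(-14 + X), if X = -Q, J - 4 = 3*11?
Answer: -148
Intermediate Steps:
Q = -10 (Q = (-15 + 2*4) - 3 = (-15 + 8) - 3 = -7 - 3 = -10)
J = 37 (J = 4 + 3*11 = 4 + 33 = 37)
X = 10 (X = -1*(-10) = 10)
J*(-14 + X) = 37*(-14 + 10) = 37*(-4) = -148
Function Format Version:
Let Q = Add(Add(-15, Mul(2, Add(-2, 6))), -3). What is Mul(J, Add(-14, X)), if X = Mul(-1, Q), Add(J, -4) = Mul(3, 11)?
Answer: -148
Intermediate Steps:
Q = -10 (Q = Add(Add(-15, Mul(2, 4)), -3) = Add(Add(-15, 8), -3) = Add(-7, -3) = -10)
J = 37 (J = Add(4, Mul(3, 11)) = Add(4, 33) = 37)
X = 10 (X = Mul(-1, -10) = 10)
Mul(J, Add(-14, X)) = Mul(37, Add(-14, 10)) = Mul(37, -4) = -148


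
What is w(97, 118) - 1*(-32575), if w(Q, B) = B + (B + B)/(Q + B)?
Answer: 7029231/215 ≈ 32694.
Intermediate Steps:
w(Q, B) = B + 2*B/(B + Q) (w(Q, B) = B + (2*B)/(B + Q) = B + 2*B/(B + Q))
w(97, 118) - 1*(-32575) = 118*(2 + 118 + 97)/(118 + 97) - 1*(-32575) = 118*217/215 + 32575 = 118*(1/215)*217 + 32575 = 25606/215 + 32575 = 7029231/215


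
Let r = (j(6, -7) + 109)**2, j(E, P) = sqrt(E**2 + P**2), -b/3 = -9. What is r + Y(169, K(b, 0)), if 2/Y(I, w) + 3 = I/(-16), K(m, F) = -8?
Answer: 2596590/217 + 218*sqrt(85) ≈ 13976.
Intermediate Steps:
b = 27 (b = -3*(-9) = 27)
Y(I, w) = 2/(-3 - I/16) (Y(I, w) = 2/(-3 + I/(-16)) = 2/(-3 + I*(-1/16)) = 2/(-3 - I/16))
r = (109 + sqrt(85))**2 (r = (sqrt(6**2 + (-7)**2) + 109)**2 = (sqrt(36 + 49) + 109)**2 = (sqrt(85) + 109)**2 = (109 + sqrt(85))**2 ≈ 13976.)
r + Y(169, K(b, 0)) = (109 + sqrt(85))**2 - 32/(48 + 169) = (109 + sqrt(85))**2 - 32/217 = -32/217 + (109 + sqrt(85))**2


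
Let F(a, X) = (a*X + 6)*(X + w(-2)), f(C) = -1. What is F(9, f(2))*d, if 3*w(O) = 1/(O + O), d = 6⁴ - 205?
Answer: 14183/4 ≈ 3545.8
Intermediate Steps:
d = 1091 (d = 1296 - 205 = 1091)
w(O) = 1/(6*O) (w(O) = 1/(3*(O + O)) = 1/(3*((2*O))) = (1/(2*O))/3 = 1/(6*O))
F(a, X) = (6 + X*a)*(-1/12 + X) (F(a, X) = (a*X + 6)*(X + (⅙)/(-2)) = (X*a + 6)*(X + (⅙)*(-½)) = (6 + X*a)*(X - 1/12) = (6 + X*a)*(-1/12 + X))
F(9, f(2))*d = (-½ + 6*(-1) + 9*(-1)² - 1/12*(-1)*9)*1091 = (-½ - 6 + 9*1 + ¾)*1091 = (-½ - 6 + 9 + ¾)*1091 = (13/4)*1091 = 14183/4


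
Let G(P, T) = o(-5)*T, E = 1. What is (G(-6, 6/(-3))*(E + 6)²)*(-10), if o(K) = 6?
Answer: 5880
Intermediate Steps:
G(P, T) = 6*T
(G(-6, 6/(-3))*(E + 6)²)*(-10) = ((6*(6/(-3)))*(1 + 6)²)*(-10) = ((6*(6*(-⅓)))*7²)*(-10) = ((6*(-2))*49)*(-10) = -12*49*(-10) = -588*(-10) = 5880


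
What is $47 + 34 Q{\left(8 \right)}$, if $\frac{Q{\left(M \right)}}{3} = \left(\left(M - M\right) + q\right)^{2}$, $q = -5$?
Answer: $2597$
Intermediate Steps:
$Q{\left(M \right)} = 75$ ($Q{\left(M \right)} = 3 \left(\left(M - M\right) - 5\right)^{2} = 3 \left(0 - 5\right)^{2} = 3 \left(-5\right)^{2} = 3 \cdot 25 = 75$)
$47 + 34 Q{\left(8 \right)} = 47 + 34 \cdot 75 = 47 + 2550 = 2597$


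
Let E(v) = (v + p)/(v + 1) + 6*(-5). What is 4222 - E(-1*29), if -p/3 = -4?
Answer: 119039/28 ≈ 4251.4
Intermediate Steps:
p = 12 (p = -3*(-4) = 12)
E(v) = -30 + (12 + v)/(1 + v) (E(v) = (v + 12)/(v + 1) + 6*(-5) = (12 + v)/(1 + v) - 30 = -30 + (12 + v)/(1 + v))
4222 - E(-1*29) = 4222 - (-18 - (-29)*29)/(1 - 1*29) = 4222 - (-18 - 29*(-29))/(1 - 29) = 4222 - (-18 + 841)/(-28) = 4222 - (-1)*823/28 = 4222 - 1*(-823/28) = 4222 + 823/28 = 119039/28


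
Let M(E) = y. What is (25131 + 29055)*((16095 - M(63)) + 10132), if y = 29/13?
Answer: 18473199492/13 ≈ 1.4210e+9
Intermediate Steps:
y = 29/13 (y = 29*(1/13) = 29/13 ≈ 2.2308)
M(E) = 29/13
(25131 + 29055)*((16095 - M(63)) + 10132) = (25131 + 29055)*((16095 - 1*29/13) + 10132) = 54186*((16095 - 29/13) + 10132) = 54186*(209206/13 + 10132) = 54186*(340922/13) = 18473199492/13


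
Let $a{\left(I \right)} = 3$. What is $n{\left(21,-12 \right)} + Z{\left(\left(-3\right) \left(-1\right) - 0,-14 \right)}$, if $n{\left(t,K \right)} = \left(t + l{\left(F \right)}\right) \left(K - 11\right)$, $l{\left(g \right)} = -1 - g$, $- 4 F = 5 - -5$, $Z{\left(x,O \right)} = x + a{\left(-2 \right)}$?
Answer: $- \frac{1023}{2} \approx -511.5$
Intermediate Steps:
$Z{\left(x,O \right)} = 3 + x$ ($Z{\left(x,O \right)} = x + 3 = 3 + x$)
$F = - \frac{5}{2}$ ($F = - \frac{5 - -5}{4} = - \frac{5 + 5}{4} = \left(- \frac{1}{4}\right) 10 = - \frac{5}{2} \approx -2.5$)
$n{\left(t,K \right)} = \left(-11 + K\right) \left(\frac{3}{2} + t\right)$ ($n{\left(t,K \right)} = \left(t - - \frac{3}{2}\right) \left(K - 11\right) = \left(t + \left(-1 + \frac{5}{2}\right)\right) \left(-11 + K\right) = \left(t + \frac{3}{2}\right) \left(-11 + K\right) = \left(\frac{3}{2} + t\right) \left(-11 + K\right) = \left(-11 + K\right) \left(\frac{3}{2} + t\right)$)
$n{\left(21,-12 \right)} + Z{\left(\left(-3\right) \left(-1\right) - 0,-14 \right)} = \left(- \frac{33}{2} - 231 + \frac{3}{2} \left(-12\right) - 252\right) + \left(3 - -3\right) = \left(- \frac{33}{2} - 231 - 18 - 252\right) + \left(3 + \left(3 + 0\right)\right) = - \frac{1035}{2} + \left(3 + 3\right) = - \frac{1035}{2} + 6 = - \frac{1023}{2}$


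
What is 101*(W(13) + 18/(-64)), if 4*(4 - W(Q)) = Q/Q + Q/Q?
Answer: 10403/32 ≈ 325.09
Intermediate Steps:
W(Q) = 7/2 (W(Q) = 4 - (Q/Q + Q/Q)/4 = 4 - (1 + 1)/4 = 4 - ¼*2 = 4 - ½ = 7/2)
101*(W(13) + 18/(-64)) = 101*(7/2 + 18/(-64)) = 101*(7/2 + 18*(-1/64)) = 101*(7/2 - 9/32) = 101*(103/32) = 10403/32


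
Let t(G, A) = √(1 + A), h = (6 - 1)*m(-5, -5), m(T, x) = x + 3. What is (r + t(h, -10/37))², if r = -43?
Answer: 68440/37 - 258*√111/37 ≈ 1776.3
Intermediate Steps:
m(T, x) = 3 + x
h = -10 (h = (6 - 1)*(3 - 5) = 5*(-2) = -10)
(r + t(h, -10/37))² = (-43 + √(1 - 10/37))² = (-43 + √(27/37))² = (-43 + 3*√111/37)²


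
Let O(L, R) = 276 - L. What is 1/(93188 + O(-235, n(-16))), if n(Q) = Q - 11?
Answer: 1/93699 ≈ 1.0672e-5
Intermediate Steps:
n(Q) = -11 + Q
1/(93188 + O(-235, n(-16))) = 1/(93188 + (276 - 1*(-235))) = 1/(93188 + (276 + 235)) = 1/(93188 + 511) = 1/93699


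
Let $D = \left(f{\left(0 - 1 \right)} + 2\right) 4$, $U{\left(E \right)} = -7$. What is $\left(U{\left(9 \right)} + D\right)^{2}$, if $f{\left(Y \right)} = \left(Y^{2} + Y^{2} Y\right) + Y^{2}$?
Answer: $25$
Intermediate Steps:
$f{\left(Y \right)} = Y^{3} + 2 Y^{2}$ ($f{\left(Y \right)} = \left(Y^{2} + Y^{3}\right) + Y^{2} = Y^{3} + 2 Y^{2}$)
$D = 12$ ($D = \left(\left(0 - 1\right)^{2} \left(2 + \left(0 - 1\right)\right) + 2\right) 4 = \left(\left(-1\right)^{2} \left(2 - 1\right) + 2\right) 4 = \left(1 \cdot 1 + 2\right) 4 = \left(1 + 2\right) 4 = 3 \cdot 4 = 12$)
$\left(U{\left(9 \right)} + D\right)^{2} = \left(-7 + 12\right)^{2} = 5^{2} = 25$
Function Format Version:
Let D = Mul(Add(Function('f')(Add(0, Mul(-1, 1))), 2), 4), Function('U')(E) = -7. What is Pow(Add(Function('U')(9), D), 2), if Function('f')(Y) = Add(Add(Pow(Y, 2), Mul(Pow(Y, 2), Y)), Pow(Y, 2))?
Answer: 25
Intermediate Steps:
Function('f')(Y) = Add(Pow(Y, 3), Mul(2, Pow(Y, 2))) (Function('f')(Y) = Add(Add(Pow(Y, 2), Pow(Y, 3)), Pow(Y, 2)) = Add(Pow(Y, 3), Mul(2, Pow(Y, 2))))
D = 12 (D = Mul(Add(Mul(Pow(Add(0, Mul(-1, 1)), 2), Add(2, Add(0, Mul(-1, 1)))), 2), 4) = Mul(Add(Mul(Pow(Add(0, -1), 2), Add(2, Add(0, -1))), 2), 4) = Mul(Add(Mul(Pow(-1, 2), Add(2, -1)), 2), 4) = Mul(Add(Mul(1, 1), 2), 4) = Mul(Add(1, 2), 4) = Mul(3, 4) = 12)
Pow(Add(Function('U')(9), D), 2) = Pow(Add(-7, 12), 2) = Pow(5, 2) = 25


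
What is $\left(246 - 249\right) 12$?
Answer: $-36$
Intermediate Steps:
$\left(246 - 249\right) 12 = \left(-3\right) 12 = -36$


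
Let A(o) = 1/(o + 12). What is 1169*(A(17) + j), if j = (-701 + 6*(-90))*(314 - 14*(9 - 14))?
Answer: -16155316975/29 ≈ -5.5708e+8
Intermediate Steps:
A(o) = 1/(12 + o)
j = -476544 (j = (-701 - 540)*(314 - 14*(-5)) = -1241*(314 + 70) = -1241*384 = -476544)
1169*(A(17) + j) = 1169*(1/(12 + 17) - 476544) = 1169*(1/29 - 476544) = 1169*(-13819775/29) = -16155316975/29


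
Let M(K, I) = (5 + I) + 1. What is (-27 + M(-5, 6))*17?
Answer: -255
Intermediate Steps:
M(K, I) = 6 + I
(-27 + M(-5, 6))*17 = (-27 + (6 + 6))*17 = (-27 + 12)*17 = -15*17 = -255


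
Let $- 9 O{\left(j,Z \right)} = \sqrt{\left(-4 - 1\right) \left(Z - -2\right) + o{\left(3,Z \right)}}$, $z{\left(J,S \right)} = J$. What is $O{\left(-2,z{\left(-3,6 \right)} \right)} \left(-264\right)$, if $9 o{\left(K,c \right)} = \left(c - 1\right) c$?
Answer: $\frac{88 \sqrt{57}}{9} \approx 73.821$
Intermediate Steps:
$o{\left(K,c \right)} = \frac{c \left(-1 + c\right)}{9}$ ($o{\left(K,c \right)} = \frac{\left(c - 1\right) c}{9} = \frac{\left(-1 + c\right) c}{9} = \frac{c \left(-1 + c\right)}{9}$)
$O{\left(j,Z \right)} = - \frac{\sqrt{-10 - 5 Z + \frac{Z \left(-1 + Z\right)}{9}}}{9}$ ($O{\left(j,Z \right)} = - \frac{\sqrt{\left(-4 - 1\right) \left(Z - -2\right) + \frac{Z \left(-1 + Z\right)}{9}}}{9} = - \frac{\sqrt{- 5 \left(Z + 2\right) + \frac{Z \left(-1 + Z\right)}{9}}}{9} = - \frac{\sqrt{- 5 \left(2 + Z\right) + \frac{Z \left(-1 + Z\right)}{9}}}{9} = - \frac{\sqrt{\left(-10 - 5 Z\right) + \frac{Z \left(-1 + Z\right)}{9}}}{9} = - \frac{\sqrt{-10 - 5 Z + \frac{Z \left(-1 + Z\right)}{9}}}{9}$)
$O{\left(-2,z{\left(-3,6 \right)} \right)} \left(-264\right) = - \frac{\sqrt{-90 + \left(-3\right)^{2} - -138}}{27} \left(-264\right) = - \frac{\sqrt{-90 + 9 + 138}}{27} \left(-264\right) = - \frac{\sqrt{57}}{27} \left(-264\right) = \frac{88 \sqrt{57}}{9}$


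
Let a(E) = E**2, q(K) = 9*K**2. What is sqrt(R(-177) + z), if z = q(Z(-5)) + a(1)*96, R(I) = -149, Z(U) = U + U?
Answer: 11*sqrt(7) ≈ 29.103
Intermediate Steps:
Z(U) = 2*U
z = 996 (z = 9*(2*(-5))**2 + 1**2*96 = 9*(-10)**2 + 1*96 = 9*100 + 96 = 900 + 96 = 996)
sqrt(R(-177) + z) = sqrt(-149 + 996) = sqrt(847) = 11*sqrt(7)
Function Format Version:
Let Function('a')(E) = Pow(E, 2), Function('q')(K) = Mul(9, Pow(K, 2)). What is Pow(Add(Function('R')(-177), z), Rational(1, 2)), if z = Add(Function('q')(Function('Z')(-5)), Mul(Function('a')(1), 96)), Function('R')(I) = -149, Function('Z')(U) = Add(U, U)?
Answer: Mul(11, Pow(7, Rational(1, 2))) ≈ 29.103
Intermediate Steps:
Function('Z')(U) = Mul(2, U)
z = 996 (z = Add(Mul(9, Pow(Mul(2, -5), 2)), Mul(Pow(1, 2), 96)) = Add(Mul(9, Pow(-10, 2)), Mul(1, 96)) = Add(Mul(9, 100), 96) = Add(900, 96) = 996)
Pow(Add(Function('R')(-177), z), Rational(1, 2)) = Pow(Add(-149, 996), Rational(1, 2)) = Pow(847, Rational(1, 2)) = Mul(11, Pow(7, Rational(1, 2)))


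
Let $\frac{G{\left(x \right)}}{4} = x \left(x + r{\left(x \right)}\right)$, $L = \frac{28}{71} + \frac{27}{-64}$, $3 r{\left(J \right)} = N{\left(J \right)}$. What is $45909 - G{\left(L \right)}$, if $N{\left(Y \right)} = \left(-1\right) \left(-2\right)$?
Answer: $\frac{710945659493}{15485952} \approx 45909.0$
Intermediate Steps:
$N{\left(Y \right)} = 2$
$r{\left(J \right)} = \frac{2}{3}$ ($r{\left(J \right)} = \frac{1}{3} \cdot 2 = \frac{2}{3}$)
$L = - \frac{125}{4544}$ ($L = 28 \cdot \frac{1}{71} + 27 \left(- \frac{1}{64}\right) = \frac{28}{71} - \frac{27}{64} = - \frac{125}{4544} \approx -0.027509$)
$G{\left(x \right)} = 4 x \left(\frac{2}{3} + x\right)$ ($G{\left(x \right)} = 4 x \left(x + \frac{2}{3}\right) = 4 x \left(\frac{2}{3} + x\right)$)
$45909 - G{\left(L \right)} = 45909 - \frac{4}{3} \left(- \frac{125}{4544}\right) \left(2 + 3 \left(- \frac{125}{4544}\right)\right) = 45909 - \frac{4}{3} \left(- \frac{125}{4544}\right) \left(2 - \frac{375}{4544}\right) = 45909 - \frac{4}{3} \left(- \frac{125}{4544}\right) \frac{8713}{4544} = 45909 - - \frac{1089125}{15485952} = 45909 + \frac{1089125}{15485952} = \frac{710945659493}{15485952}$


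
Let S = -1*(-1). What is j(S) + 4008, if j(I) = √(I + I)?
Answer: 4008 + √2 ≈ 4009.4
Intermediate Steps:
S = 1
j(I) = √2*√I (j(I) = √(2*I) = √2*√I)
j(S) + 4008 = √2*√1 + 4008 = √2*1 + 4008 = √2 + 4008 = 4008 + √2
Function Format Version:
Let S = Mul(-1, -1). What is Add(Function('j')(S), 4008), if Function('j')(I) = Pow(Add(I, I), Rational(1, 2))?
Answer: Add(4008, Pow(2, Rational(1, 2))) ≈ 4009.4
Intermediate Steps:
S = 1
Function('j')(I) = Mul(Pow(2, Rational(1, 2)), Pow(I, Rational(1, 2))) (Function('j')(I) = Pow(Mul(2, I), Rational(1, 2)) = Mul(Pow(2, Rational(1, 2)), Pow(I, Rational(1, 2))))
Add(Function('j')(S), 4008) = Add(Mul(Pow(2, Rational(1, 2)), Pow(1, Rational(1, 2))), 4008) = Add(Mul(Pow(2, Rational(1, 2)), 1), 4008) = Add(Pow(2, Rational(1, 2)), 4008) = Add(4008, Pow(2, Rational(1, 2)))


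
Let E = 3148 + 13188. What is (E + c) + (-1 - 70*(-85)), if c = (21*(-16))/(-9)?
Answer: 66967/3 ≈ 22322.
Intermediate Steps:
E = 16336
c = 112/3 (c = -336*(-⅑) = 112/3 ≈ 37.333)
(E + c) + (-1 - 70*(-85)) = (16336 + 112/3) + (-1 - 70*(-85)) = 49120/3 + (-1 + 5950) = 49120/3 + 5949 = 66967/3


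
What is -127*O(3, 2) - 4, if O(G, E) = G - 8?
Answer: 631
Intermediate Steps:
O(G, E) = -8 + G
-127*O(3, 2) - 4 = -127*(-8 + 3) - 4 = -127*(-5) - 4 = 635 - 4 = 631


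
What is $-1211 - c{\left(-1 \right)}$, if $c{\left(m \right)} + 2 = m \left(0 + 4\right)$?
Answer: $-1205$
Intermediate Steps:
$c{\left(m \right)} = -2 + 4 m$ ($c{\left(m \right)} = -2 + m \left(0 + 4\right) = -2 + m 4 = -2 + 4 m$)
$-1211 - c{\left(-1 \right)} = -1211 - \left(-2 + 4 \left(-1\right)\right) = -1211 - \left(-2 - 4\right) = -1211 - -6 = -1211 + 6 = -1205$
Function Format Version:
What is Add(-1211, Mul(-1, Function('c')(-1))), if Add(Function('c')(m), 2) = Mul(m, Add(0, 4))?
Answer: -1205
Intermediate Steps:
Function('c')(m) = Add(-2, Mul(4, m)) (Function('c')(m) = Add(-2, Mul(m, Add(0, 4))) = Add(-2, Mul(m, 4)) = Add(-2, Mul(4, m)))
Add(-1211, Mul(-1, Function('c')(-1))) = Add(-1211, Mul(-1, Add(-2, Mul(4, -1)))) = Add(-1211, Mul(-1, Add(-2, -4))) = Add(-1211, Mul(-1, -6)) = Add(-1211, 6) = -1205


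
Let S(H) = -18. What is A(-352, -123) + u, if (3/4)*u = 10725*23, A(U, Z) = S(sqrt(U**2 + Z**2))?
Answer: 328882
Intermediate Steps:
A(U, Z) = -18
u = 328900 (u = 4*(10725*23)/3 = (4/3)*246675 = 328900)
A(-352, -123) + u = -18 + 328900 = 328882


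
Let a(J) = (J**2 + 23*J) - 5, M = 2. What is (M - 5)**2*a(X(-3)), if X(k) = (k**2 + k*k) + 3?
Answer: 8271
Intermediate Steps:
X(k) = 3 + 2*k**2 (X(k) = (k**2 + k**2) + 3 = 2*k**2 + 3 = 3 + 2*k**2)
a(J) = -5 + J**2 + 23*J
(M - 5)**2*a(X(-3)) = (2 - 5)**2*(-5 + (3 + 2*(-3)**2)**2 + 23*(3 + 2*(-3)**2)) = (-3)**2*(-5 + (3 + 2*9)**2 + 23*(3 + 2*9)) = 9*(-5 + (3 + 18)**2 + 23*(3 + 18)) = 9*(-5 + 21**2 + 23*21) = 9*(-5 + 441 + 483) = 9*919 = 8271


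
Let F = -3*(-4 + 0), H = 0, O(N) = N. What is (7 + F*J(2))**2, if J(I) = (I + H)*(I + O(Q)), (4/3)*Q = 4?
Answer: 16129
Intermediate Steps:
Q = 3 (Q = (3/4)*4 = 3)
J(I) = I*(3 + I) (J(I) = (I + 0)*(I + 3) = I*(3 + I))
F = 12 (F = -3*(-4) = 12)
(7 + F*J(2))**2 = (7 + 12*(2*(3 + 2)))**2 = (7 + 12*(2*5))**2 = (7 + 12*10)**2 = (7 + 120)**2 = 127**2 = 16129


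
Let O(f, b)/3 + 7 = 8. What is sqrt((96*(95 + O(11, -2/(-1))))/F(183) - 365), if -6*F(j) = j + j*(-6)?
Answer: I*sqrt(28215245)/305 ≈ 17.416*I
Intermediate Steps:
O(f, b) = 3 (O(f, b) = -21 + 3*8 = -21 + 24 = 3)
F(j) = 5*j/6 (F(j) = -(j + j*(-6))/6 = -(j - 6*j)/6 = -(-5)*j/6 = 5*j/6)
sqrt((96*(95 + O(11, -2/(-1))))/F(183) - 365) = sqrt((96*(95 + 3))/(((5/6)*183)) - 365) = sqrt((96*98)/(305/2) - 365) = sqrt(9408*(2/305) - 365) = sqrt(18816/305 - 365) = sqrt(-92509/305) = I*sqrt(28215245)/305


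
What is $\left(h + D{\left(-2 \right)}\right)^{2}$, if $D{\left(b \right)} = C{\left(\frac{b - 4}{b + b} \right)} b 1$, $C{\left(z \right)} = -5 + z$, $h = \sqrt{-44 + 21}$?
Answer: $26 + 14 i \sqrt{23} \approx 26.0 + 67.142 i$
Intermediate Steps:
$h = i \sqrt{23}$ ($h = \sqrt{-23} = i \sqrt{23} \approx 4.7958 i$)
$D{\left(b \right)} = b \left(-5 + \frac{-4 + b}{2 b}\right)$ ($D{\left(b \right)} = \left(-5 + \frac{b - 4}{b + b}\right) b 1 = \left(-5 + \frac{-4 + b}{2 b}\right) b 1 = b \left(-5 + \frac{-4 + b}{2 b}\right) 1 = b \left(-5 + \frac{-4 + b}{2 b}\right)$)
$\left(h + D{\left(-2 \right)}\right)^{2} = \left(i \sqrt{23} - -7\right)^{2} = \left(i \sqrt{23} + \left(-2 + 9\right)\right)^{2} = \left(i \sqrt{23} + 7\right)^{2} = \left(7 + i \sqrt{23}\right)^{2}$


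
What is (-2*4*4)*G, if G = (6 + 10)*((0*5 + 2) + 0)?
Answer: -1024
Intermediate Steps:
G = 32 (G = 16*((0 + 2) + 0) = 16*(2 + 0) = 16*2 = 32)
(-2*4*4)*G = (-2*4*4)*32 = -8*4*32 = -32*32 = -1024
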